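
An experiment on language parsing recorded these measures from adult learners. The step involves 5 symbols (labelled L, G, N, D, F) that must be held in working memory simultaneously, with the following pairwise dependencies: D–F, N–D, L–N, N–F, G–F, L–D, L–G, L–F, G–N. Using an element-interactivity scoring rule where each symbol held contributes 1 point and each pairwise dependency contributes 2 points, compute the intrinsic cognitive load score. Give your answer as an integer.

23

Count of symbols held simultaneously: 5.
Count of pairwise dependencies listed: 9.
Element contribution: 5 × 1 = 5.
Interaction contribution: 9 × 2 = 18.
Intrinsic load = 5 + 18 = 23.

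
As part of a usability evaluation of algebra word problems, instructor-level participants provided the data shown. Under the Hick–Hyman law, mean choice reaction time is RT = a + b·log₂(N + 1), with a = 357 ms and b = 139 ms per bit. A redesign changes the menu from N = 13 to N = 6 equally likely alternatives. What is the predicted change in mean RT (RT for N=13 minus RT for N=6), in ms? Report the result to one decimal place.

RT(13) = 357 + 139·log₂(14) = 357 + 139·3.8074 = 886.2286 ms.
RT(6) = 357 + 139·log₂(7) = 357 + 139·2.8074 = 747.2286 ms.
Difference = 886.2286 − 747.2286 = 139.0000 ≈ 139.0 ms.

139.0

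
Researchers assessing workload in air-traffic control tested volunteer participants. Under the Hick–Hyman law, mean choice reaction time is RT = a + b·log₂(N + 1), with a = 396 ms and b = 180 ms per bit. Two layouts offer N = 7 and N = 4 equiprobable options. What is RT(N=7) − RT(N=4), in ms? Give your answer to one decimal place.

RT(7) = 396 + 180·log₂(8) = 396 + 180·3.0000 = 936.0000 ms.
RT(4) = 396 + 180·log₂(5) = 396 + 180·2.3219 = 813.9420 ms.
Difference = 936.0000 − 813.9420 = 122.0580 ≈ 122.1 ms.

122.1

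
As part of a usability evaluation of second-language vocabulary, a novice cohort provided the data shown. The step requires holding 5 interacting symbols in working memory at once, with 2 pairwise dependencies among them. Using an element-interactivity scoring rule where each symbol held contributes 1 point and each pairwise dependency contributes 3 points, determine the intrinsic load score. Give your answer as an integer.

11

Element contribution: 5 × 1 = 5.
Interaction contribution: 2 × 3 = 6.
Intrinsic load = 5 + 6 = 11.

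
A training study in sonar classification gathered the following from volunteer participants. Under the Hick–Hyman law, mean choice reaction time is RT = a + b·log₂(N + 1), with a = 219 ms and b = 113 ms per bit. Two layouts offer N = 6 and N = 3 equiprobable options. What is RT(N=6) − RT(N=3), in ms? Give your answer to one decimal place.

RT(6) = 219 + 113·log₂(7) = 219 + 113·2.8074 = 536.2362 ms.
RT(3) = 219 + 113·log₂(4) = 219 + 113·2.0000 = 445.0000 ms.
Difference = 536.2362 − 445.0000 = 91.2362 ≈ 91.2 ms.

91.2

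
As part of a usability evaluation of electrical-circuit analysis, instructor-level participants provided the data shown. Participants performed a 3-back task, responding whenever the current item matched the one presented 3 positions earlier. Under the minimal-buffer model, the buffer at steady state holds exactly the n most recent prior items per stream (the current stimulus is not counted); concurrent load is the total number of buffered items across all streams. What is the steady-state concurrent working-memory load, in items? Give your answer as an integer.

3

The buffer holds the 3 most recent prior items.
Steady-state concurrent load = 3 items.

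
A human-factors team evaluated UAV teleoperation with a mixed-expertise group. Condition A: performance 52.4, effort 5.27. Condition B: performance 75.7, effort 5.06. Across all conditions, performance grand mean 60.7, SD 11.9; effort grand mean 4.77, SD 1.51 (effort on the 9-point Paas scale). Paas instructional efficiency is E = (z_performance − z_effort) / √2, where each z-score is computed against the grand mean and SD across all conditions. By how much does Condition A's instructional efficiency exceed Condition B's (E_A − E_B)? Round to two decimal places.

-1.48

Condition A: z_P = (52.4 − 60.7)/11.9 = -0.6975; z_E = (5.27 − 4.77)/1.51 = 0.3311; E_A = (-0.6975 − 0.3311)/√2 = -0.7273.
Condition B: z_P = (75.7 − 60.7)/11.9 = 1.2605; z_E = (5.06 − 4.77)/1.51 = 0.1921; E_B = (1.2605 − 0.1921)/√2 = 0.7555.
E_A − E_B = -0.7273 − 0.7555 = -1.4828 ≈ -1.48.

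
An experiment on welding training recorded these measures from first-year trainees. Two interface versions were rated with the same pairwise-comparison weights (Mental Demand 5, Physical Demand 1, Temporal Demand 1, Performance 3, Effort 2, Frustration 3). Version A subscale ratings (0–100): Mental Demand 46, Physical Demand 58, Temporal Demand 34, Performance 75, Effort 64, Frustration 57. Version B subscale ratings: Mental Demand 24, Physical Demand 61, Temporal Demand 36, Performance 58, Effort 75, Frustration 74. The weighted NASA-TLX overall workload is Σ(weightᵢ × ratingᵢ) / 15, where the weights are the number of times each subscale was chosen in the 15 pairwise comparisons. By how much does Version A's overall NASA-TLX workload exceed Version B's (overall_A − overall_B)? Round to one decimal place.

Version A weighted sum = 5·46 + 1·58 + 1·34 + 3·75 + 2·64 + 3·57 = 230 + 58 + 34 + 225 + 128 + 171 = 846; overall_A = 846/15 = 56.4000.
Version B weighted sum = 5·24 + 1·61 + 1·36 + 3·58 + 2·75 + 3·74 = 120 + 61 + 36 + 174 + 150 + 222 = 763; overall_B = 763/15 = 50.8667.
Difference = 56.4000 − 50.8667 = 5.5333 ≈ 5.5.

5.5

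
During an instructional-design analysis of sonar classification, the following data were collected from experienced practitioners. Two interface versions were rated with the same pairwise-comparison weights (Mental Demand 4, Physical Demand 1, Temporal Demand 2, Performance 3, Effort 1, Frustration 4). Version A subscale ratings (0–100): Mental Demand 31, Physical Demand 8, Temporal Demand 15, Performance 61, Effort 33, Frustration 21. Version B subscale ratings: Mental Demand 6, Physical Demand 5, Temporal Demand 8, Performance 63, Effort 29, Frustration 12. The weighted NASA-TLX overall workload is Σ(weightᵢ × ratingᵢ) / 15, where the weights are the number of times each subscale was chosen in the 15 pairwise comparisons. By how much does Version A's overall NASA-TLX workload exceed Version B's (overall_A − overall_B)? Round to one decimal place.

10.1

Version A weighted sum = 4·31 + 1·8 + 2·15 + 3·61 + 1·33 + 4·21 = 124 + 8 + 30 + 183 + 33 + 84 = 462; overall_A = 462/15 = 30.8000.
Version B weighted sum = 4·6 + 1·5 + 2·8 + 3·63 + 1·29 + 4·12 = 24 + 5 + 16 + 189 + 29 + 48 = 311; overall_B = 311/15 = 20.7333.
Difference = 30.8000 − 20.7333 = 10.0667 ≈ 10.1.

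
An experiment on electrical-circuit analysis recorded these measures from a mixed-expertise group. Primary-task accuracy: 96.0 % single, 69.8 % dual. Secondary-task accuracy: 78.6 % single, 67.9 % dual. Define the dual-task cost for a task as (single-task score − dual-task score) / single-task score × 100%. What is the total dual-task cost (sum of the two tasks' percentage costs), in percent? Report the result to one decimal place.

40.9

Primary cost = (96.0 − 69.8) / 96.0 × 100% = 27.2917%.
Secondary cost = (78.6 − 67.9) / 78.6 × 100% = 13.6132%.
Total = 27.2917% + 13.6132% = 40.9049% ≈ 40.9%.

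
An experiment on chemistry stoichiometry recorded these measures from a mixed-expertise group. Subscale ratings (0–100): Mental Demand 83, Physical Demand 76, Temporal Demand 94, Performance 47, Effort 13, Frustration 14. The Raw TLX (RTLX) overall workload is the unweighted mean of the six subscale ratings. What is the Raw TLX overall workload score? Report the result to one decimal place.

Sum of ratings = 83 + 76 + 94 + 47 + 13 + 14 = 327.
RTLX = 327 / 6 = 54.5000 ≈ 54.5.

54.5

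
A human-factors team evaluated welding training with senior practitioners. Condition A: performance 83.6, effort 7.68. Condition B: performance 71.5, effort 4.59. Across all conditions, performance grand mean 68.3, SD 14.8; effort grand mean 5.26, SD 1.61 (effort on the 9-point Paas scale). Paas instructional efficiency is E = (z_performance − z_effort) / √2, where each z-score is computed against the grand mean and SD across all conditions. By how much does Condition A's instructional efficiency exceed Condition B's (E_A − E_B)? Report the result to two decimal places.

-0.78

Condition A: z_P = (83.6 − 68.3)/14.8 = 1.0338; z_E = (7.68 − 5.26)/1.61 = 1.5031; E_A = (1.0338 − 1.5031)/√2 = -0.3318.
Condition B: z_P = (71.5 − 68.3)/14.8 = 0.2162; z_E = (4.59 − 5.26)/1.61 = -0.4161; E_B = (0.2162 − (-0.4161))/√2 = 0.4471.
E_A − E_B = -0.3318 − 0.4471 = -0.7789 ≈ -0.78.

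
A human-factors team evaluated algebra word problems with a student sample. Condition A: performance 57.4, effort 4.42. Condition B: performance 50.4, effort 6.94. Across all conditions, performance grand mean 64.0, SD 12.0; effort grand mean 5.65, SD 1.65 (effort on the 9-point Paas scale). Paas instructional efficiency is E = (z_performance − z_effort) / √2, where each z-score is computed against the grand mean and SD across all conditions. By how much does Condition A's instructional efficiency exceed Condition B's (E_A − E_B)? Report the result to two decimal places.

Condition A: z_P = (57.4 − 64.0)/12.0 = -0.5500; z_E = (4.42 − 5.65)/1.65 = -0.7455; E_A = (-0.5500 − (-0.7455))/√2 = 0.1382.
Condition B: z_P = (50.4 − 64.0)/12.0 = -1.1333; z_E = (6.94 − 5.65)/1.65 = 0.7818; E_B = (-1.1333 − 0.7818)/√2 = -1.3542.
E_A − E_B = 0.1382 − (-1.3542) = 1.4924 ≈ 1.49.

1.49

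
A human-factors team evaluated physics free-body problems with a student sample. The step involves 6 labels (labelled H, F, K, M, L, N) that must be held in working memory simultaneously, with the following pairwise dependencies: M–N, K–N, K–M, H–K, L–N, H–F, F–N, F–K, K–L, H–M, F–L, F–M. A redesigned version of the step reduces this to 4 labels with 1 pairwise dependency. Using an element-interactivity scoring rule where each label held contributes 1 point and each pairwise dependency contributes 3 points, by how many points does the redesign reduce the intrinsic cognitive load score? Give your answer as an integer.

Original: 6 × 1 + 12 × 3 = 6 + 36 = 42.
Redesigned: 4 × 1 + 1 × 3 = 4 + 3 = 7.
Reduction = 42 − 7 = 35.

35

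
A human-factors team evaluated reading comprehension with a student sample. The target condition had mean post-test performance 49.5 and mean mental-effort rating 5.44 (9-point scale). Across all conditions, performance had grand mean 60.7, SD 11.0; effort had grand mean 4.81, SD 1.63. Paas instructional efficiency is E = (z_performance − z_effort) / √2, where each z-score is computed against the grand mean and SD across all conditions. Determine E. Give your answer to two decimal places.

-0.99

z_performance = (49.5 − 60.7) / 11.0 = -11.2000 / 11.0 = -1.0182.
z_effort = (5.44 − 4.81) / 1.63 = 0.6300 / 1.63 = 0.3865.
z_P − z_E = -1.0182 − 0.3865 = -1.4047.
E = -1.4047 / √2 = -1.4047 / 1.41421 = -0.9933 ≈ -0.99.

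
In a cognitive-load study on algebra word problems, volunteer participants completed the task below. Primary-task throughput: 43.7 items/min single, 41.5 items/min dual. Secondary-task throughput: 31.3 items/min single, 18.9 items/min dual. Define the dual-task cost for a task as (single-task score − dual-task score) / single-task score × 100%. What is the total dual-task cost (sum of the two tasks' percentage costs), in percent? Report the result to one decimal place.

Primary cost = (43.7 − 41.5) / 43.7 × 100% = 5.0343%.
Secondary cost = (31.3 − 18.9) / 31.3 × 100% = 39.6166%.
Total = 5.0343% + 39.6166% = 44.6509% ≈ 44.7%.

44.7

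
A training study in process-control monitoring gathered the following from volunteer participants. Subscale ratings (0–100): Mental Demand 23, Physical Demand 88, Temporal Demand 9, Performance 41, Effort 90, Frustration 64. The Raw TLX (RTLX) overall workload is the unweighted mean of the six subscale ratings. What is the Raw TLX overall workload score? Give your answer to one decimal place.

52.5

Sum of ratings = 23 + 88 + 9 + 41 + 90 + 64 = 315.
RTLX = 315 / 6 = 52.5000 ≈ 52.5.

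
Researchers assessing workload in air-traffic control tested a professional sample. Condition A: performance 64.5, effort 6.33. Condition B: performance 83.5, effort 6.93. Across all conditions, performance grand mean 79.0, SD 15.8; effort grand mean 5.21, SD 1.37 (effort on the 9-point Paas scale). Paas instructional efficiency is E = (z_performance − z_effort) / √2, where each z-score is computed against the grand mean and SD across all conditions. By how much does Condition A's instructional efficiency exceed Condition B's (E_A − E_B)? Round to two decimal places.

-0.54

Condition A: z_P = (64.5 − 79.0)/15.8 = -0.9177; z_E = (6.33 − 5.21)/1.37 = 0.8175; E_A = (-0.9177 − 0.8175)/√2 = -1.2270.
Condition B: z_P = (83.5 − 79.0)/15.8 = 0.2848; z_E = (6.93 − 5.21)/1.37 = 1.2555; E_B = (0.2848 − 1.2555)/√2 = -0.6864.
E_A − E_B = -1.2270 − (-0.6864) = -0.5406 ≈ -0.54.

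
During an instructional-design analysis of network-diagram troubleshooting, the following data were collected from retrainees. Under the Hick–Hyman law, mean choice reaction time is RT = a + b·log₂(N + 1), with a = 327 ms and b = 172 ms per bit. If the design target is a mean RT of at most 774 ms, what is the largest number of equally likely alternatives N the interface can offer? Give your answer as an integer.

Set 327 + 172·log₂(N + 1) ≤ 774.
log₂(N + 1) ≤ (774 − 327) / 172 = 2.5988.
N + 1 ≤ 2^2.5988 = 6.0578.
N ≤ 5.0578, so the largest integer N is 5.

5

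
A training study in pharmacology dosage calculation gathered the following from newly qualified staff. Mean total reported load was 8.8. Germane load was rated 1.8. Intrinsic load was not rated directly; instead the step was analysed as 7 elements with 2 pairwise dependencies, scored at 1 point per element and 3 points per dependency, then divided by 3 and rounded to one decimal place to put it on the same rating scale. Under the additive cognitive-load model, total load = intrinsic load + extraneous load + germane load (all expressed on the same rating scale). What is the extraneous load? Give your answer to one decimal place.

2.7

Intrinsic (element-interactivity): (7 × 1 + 2 × 3) / 3 = 13 / 3 = 4.3333 → 4.3.
extraneous load = total − intrinsic − germane
             = 8.8 − 4.3 − 1.8 = 2.7.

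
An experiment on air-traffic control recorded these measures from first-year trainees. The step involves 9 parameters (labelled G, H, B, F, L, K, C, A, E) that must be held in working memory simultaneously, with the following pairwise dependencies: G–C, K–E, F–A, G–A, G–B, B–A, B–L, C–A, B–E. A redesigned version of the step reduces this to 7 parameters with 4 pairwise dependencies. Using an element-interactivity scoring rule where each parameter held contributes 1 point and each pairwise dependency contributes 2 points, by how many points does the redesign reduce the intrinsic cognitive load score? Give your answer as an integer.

Original: 9 × 1 + 9 × 2 = 9 + 18 = 27.
Redesigned: 7 × 1 + 4 × 2 = 7 + 8 = 15.
Reduction = 27 − 15 = 12.

12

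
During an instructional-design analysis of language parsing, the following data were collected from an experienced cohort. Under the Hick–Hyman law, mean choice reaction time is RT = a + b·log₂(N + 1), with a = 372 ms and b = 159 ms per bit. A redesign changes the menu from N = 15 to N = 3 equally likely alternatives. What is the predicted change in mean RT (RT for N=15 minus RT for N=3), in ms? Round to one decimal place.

RT(15) = 372 + 159·log₂(16) = 372 + 159·4.0000 = 1008.0000 ms.
RT(3) = 372 + 159·log₂(4) = 372 + 159·2.0000 = 690.0000 ms.
Difference = 1008.0000 − 690.0000 = 318.0000 ≈ 318.0 ms.

318.0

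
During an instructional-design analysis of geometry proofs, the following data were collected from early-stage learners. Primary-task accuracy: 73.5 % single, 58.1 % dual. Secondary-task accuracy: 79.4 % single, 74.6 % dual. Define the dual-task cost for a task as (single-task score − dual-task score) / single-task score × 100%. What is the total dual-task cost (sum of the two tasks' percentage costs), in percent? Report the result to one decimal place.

Primary cost = (73.5 − 58.1) / 73.5 × 100% = 20.9524%.
Secondary cost = (79.4 − 74.6) / 79.4 × 100% = 6.0453%.
Total = 20.9524% + 6.0453% = 26.9977% ≈ 27.0%.

27.0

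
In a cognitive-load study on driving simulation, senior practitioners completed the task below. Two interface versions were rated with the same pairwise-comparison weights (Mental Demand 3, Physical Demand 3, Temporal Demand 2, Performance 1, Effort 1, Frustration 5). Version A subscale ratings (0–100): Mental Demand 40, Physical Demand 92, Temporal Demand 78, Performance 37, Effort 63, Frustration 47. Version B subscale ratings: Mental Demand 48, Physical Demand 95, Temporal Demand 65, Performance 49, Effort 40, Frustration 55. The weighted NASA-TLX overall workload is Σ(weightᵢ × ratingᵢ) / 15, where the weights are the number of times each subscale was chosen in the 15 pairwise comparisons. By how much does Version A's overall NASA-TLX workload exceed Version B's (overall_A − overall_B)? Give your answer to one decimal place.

-2.4

Version A weighted sum = 3·40 + 3·92 + 2·78 + 1·37 + 1·63 + 5·47 = 120 + 276 + 156 + 37 + 63 + 235 = 887; overall_A = 887/15 = 59.1333.
Version B weighted sum = 3·48 + 3·95 + 2·65 + 1·49 + 1·40 + 5·55 = 144 + 285 + 130 + 49 + 40 + 275 = 923; overall_B = 923/15 = 61.5333.
Difference = 59.1333 − 61.5333 = -2.4000 ≈ -2.4.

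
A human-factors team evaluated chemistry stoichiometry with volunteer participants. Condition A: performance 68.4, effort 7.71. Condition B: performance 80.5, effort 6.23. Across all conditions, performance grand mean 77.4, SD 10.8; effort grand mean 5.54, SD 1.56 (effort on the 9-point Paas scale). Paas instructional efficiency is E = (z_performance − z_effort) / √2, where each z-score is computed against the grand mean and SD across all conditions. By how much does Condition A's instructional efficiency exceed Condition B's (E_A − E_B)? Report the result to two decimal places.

-1.46

Condition A: z_P = (68.4 − 77.4)/10.8 = -0.8333; z_E = (7.71 − 5.54)/1.56 = 1.3910; E_A = (-0.8333 − 1.3910)/√2 = -1.5728.
Condition B: z_P = (80.5 − 77.4)/10.8 = 0.2870; z_E = (6.23 − 5.54)/1.56 = 0.4423; E_B = (0.2870 − 0.4423)/√2 = -0.1098.
E_A − E_B = -1.5728 − (-0.1098) = -1.4630 ≈ -1.46.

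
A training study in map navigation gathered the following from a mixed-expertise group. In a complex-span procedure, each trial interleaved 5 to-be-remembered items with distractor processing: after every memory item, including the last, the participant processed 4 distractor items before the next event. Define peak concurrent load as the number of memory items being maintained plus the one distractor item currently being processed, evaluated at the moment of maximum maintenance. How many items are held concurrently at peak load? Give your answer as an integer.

6

Maintenance is greatest during the distractor(s) after memory item 5: all 5 memory items are being held.
One distractor item is concurrently being processed.
Peak concurrent load = 5 + 1 = 6 items.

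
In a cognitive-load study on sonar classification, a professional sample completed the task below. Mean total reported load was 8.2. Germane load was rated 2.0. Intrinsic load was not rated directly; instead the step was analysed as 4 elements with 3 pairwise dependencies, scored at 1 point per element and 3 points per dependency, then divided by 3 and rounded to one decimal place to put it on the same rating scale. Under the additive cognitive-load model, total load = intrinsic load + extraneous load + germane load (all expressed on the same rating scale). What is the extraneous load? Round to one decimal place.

Intrinsic (element-interactivity): (4 × 1 + 3 × 3) / 3 = 13 / 3 = 4.3333 → 4.3.
extraneous load = total − intrinsic − germane
             = 8.2 − 4.3 − 2.0 = 1.9.

1.9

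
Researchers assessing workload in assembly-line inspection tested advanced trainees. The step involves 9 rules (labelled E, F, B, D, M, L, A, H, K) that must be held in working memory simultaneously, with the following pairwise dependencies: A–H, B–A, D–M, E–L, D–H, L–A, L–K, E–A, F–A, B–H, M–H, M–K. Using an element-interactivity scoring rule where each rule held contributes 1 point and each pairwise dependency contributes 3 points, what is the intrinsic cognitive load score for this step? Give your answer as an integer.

45

Count of rules held simultaneously: 9.
Count of pairwise dependencies listed: 12.
Element contribution: 9 × 1 = 9.
Interaction contribution: 12 × 3 = 36.
Intrinsic load = 9 + 36 = 45.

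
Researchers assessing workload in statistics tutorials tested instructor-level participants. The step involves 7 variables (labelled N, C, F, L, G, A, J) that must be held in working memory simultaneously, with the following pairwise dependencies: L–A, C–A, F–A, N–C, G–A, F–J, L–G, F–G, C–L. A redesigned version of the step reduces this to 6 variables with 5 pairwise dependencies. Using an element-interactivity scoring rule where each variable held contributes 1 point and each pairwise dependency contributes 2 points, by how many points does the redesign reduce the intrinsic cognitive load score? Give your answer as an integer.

Original: 7 × 1 + 9 × 2 = 7 + 18 = 25.
Redesigned: 6 × 1 + 5 × 2 = 6 + 10 = 16.
Reduction = 25 − 16 = 9.

9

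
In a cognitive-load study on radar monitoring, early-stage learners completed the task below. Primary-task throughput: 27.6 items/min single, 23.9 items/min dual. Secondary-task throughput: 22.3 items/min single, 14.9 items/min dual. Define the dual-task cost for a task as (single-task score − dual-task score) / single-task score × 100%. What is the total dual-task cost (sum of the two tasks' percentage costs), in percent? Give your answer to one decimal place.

46.6

Primary cost = (27.6 − 23.9) / 27.6 × 100% = 13.4058%.
Secondary cost = (22.3 − 14.9) / 22.3 × 100% = 33.1839%.
Total = 13.4058% + 33.1839% = 46.5897% ≈ 46.6%.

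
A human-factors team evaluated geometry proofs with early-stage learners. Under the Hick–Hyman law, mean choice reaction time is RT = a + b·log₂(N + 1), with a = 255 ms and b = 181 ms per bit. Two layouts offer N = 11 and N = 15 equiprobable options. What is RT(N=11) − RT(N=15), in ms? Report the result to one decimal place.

-75.1

RT(11) = 255 + 181·log₂(12) = 255 + 181·3.5850 = 903.8850 ms.
RT(15) = 255 + 181·log₂(16) = 255 + 181·4.0000 = 979.0000 ms.
Difference = 903.8850 − 979.0000 = -75.1150 ≈ -75.1 ms.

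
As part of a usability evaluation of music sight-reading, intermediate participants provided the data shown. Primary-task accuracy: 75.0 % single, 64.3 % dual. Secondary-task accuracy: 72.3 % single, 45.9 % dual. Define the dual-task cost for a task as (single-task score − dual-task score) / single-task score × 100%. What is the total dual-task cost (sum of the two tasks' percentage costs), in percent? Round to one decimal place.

50.8

Primary cost = (75.0 − 64.3) / 75.0 × 100% = 14.2667%.
Secondary cost = (72.3 − 45.9) / 72.3 × 100% = 36.5145%.
Total = 14.2667% + 36.5145% = 50.7812% ≈ 50.8%.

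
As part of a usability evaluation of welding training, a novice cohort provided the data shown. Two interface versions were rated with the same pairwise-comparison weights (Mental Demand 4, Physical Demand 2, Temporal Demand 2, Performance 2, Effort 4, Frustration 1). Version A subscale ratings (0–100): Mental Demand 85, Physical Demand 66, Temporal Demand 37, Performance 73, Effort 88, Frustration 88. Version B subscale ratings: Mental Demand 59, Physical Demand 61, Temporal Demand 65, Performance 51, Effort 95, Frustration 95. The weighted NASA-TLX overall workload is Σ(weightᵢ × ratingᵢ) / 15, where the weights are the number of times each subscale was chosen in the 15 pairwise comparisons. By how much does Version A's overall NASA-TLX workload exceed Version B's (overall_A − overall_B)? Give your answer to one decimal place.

Version A weighted sum = 4·85 + 2·66 + 2·37 + 2·73 + 4·88 + 1·88 = 340 + 132 + 74 + 146 + 352 + 88 = 1132; overall_A = 1132/15 = 75.4667.
Version B weighted sum = 4·59 + 2·61 + 2·65 + 2·51 + 4·95 + 1·95 = 236 + 122 + 130 + 102 + 380 + 95 = 1065; overall_B = 1065/15 = 71.0000.
Difference = 75.4667 − 71.0000 = 4.4667 ≈ 4.5.

4.5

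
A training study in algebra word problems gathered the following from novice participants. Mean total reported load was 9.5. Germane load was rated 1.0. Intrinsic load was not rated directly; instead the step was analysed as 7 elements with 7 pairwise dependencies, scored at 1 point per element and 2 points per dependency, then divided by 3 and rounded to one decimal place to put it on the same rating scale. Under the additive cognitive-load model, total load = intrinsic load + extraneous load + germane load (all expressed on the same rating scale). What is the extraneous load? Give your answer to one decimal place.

1.5

Intrinsic (element-interactivity): (7 × 1 + 7 × 2) / 3 = 21 / 3 = 7.0000 → 7.0.
extraneous load = total − intrinsic − germane
             = 9.5 − 7.0 − 1.0 = 1.5.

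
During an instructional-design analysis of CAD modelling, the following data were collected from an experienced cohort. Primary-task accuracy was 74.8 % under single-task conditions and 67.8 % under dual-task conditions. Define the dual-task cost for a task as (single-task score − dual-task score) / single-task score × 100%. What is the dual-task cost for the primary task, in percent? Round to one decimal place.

Cost = (74.8 − 67.8) / 74.8 × 100%
     = 7.0000 / 74.8 × 100% = 9.3583%.
≈ 9.4%.

9.4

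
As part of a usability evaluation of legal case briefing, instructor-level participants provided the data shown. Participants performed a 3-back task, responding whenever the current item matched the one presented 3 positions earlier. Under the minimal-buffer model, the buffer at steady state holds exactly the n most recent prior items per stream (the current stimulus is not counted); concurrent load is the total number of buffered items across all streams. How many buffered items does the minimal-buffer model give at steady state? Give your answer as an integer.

The buffer holds the 3 most recent prior items.
Steady-state concurrent load = 3 items.

3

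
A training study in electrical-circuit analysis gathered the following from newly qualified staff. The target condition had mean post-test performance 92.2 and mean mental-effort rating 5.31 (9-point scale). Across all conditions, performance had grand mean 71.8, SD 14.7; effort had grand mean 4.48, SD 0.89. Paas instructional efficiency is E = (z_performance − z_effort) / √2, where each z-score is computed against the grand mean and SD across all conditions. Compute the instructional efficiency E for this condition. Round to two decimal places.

z_performance = (92.2 − 71.8) / 14.7 = 20.4000 / 14.7 = 1.3878.
z_effort = (5.31 − 4.48) / 0.89 = 0.8300 / 0.89 = 0.9326.
z_P − z_E = 1.3878 − 0.9326 = 0.4552.
E = 0.4552 / √2 = 0.4552 / 1.41421 = 0.3219 ≈ 0.32.

0.32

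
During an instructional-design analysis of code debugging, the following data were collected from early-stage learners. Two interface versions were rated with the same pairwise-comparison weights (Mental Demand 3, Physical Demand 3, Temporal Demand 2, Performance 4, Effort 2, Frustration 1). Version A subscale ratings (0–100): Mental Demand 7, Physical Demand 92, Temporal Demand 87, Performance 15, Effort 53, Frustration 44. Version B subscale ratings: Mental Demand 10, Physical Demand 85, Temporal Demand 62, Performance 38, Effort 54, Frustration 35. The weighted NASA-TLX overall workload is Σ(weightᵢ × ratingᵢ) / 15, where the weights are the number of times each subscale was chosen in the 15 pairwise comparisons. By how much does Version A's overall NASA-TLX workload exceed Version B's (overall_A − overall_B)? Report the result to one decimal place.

Version A weighted sum = 3·7 + 3·92 + 2·87 + 4·15 + 2·53 + 1·44 = 21 + 276 + 174 + 60 + 106 + 44 = 681; overall_A = 681/15 = 45.4000.
Version B weighted sum = 3·10 + 3·85 + 2·62 + 4·38 + 2·54 + 1·35 = 30 + 255 + 124 + 152 + 108 + 35 = 704; overall_B = 704/15 = 46.9333.
Difference = 45.4000 − 46.9333 = -1.5333 ≈ -1.5.

-1.5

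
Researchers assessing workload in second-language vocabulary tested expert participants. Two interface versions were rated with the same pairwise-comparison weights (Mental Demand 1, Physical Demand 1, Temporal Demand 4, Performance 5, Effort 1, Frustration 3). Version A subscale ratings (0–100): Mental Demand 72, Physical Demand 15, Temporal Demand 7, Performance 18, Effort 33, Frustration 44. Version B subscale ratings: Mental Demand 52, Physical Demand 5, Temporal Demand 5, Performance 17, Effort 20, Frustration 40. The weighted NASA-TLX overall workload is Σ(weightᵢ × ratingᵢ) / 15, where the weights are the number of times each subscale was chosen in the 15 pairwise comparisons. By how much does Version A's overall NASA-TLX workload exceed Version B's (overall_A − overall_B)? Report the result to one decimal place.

Version A weighted sum = 1·72 + 1·15 + 4·7 + 5·18 + 1·33 + 3·44 = 72 + 15 + 28 + 90 + 33 + 132 = 370; overall_A = 370/15 = 24.6667.
Version B weighted sum = 1·52 + 1·5 + 4·5 + 5·17 + 1·20 + 3·40 = 52 + 5 + 20 + 85 + 20 + 120 = 302; overall_B = 302/15 = 20.1333.
Difference = 24.6667 − 20.1333 = 4.5334 ≈ 4.5.

4.5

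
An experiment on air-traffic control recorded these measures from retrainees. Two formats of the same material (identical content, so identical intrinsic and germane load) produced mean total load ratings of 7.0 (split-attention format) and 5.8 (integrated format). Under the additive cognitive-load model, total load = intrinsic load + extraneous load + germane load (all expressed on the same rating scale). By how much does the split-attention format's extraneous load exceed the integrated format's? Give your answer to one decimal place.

Intrinsic and germane load are equal across formats, so the difference in total load equals the difference in extraneous load.
Extraneous-load difference = 7.0 − 5.8 = 1.2.

1.2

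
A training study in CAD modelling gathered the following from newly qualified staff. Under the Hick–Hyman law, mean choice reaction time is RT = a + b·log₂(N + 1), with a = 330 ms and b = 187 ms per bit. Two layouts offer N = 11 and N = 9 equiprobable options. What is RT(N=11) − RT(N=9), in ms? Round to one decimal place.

49.2

RT(11) = 330 + 187·log₂(12) = 330 + 187·3.5850 = 1000.3950 ms.
RT(9) = 330 + 187·log₂(10) = 330 + 187·3.3219 = 951.1953 ms.
Difference = 1000.3950 − 951.1953 = 49.1997 ≈ 49.2 ms.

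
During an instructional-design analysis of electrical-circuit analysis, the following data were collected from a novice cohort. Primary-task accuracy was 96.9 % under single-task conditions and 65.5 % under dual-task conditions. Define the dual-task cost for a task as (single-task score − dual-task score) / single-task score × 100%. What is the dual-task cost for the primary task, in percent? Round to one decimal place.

32.4

Cost = (96.9 − 65.5) / 96.9 × 100%
     = 31.4000 / 96.9 × 100% = 32.4045%.
≈ 32.4%.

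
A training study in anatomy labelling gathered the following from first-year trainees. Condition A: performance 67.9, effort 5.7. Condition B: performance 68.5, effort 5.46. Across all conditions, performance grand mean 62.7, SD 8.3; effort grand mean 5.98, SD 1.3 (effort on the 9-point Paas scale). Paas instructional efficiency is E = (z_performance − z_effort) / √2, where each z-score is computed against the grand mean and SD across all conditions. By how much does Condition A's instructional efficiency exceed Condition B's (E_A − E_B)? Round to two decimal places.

-0.18

Condition A: z_P = (67.9 − 62.7)/8.3 = 0.6265; z_E = (5.7 − 5.98)/1.3 = -0.2154; E_A = (0.6265 − (-0.2154))/√2 = 0.5953.
Condition B: z_P = (68.5 − 62.7)/8.3 = 0.6988; z_E = (5.46 − 5.98)/1.3 = -0.4000; E_B = (0.6988 − (-0.4000))/√2 = 0.7770.
E_A − E_B = 0.5953 − 0.7770 = -0.1817 ≈ -0.18.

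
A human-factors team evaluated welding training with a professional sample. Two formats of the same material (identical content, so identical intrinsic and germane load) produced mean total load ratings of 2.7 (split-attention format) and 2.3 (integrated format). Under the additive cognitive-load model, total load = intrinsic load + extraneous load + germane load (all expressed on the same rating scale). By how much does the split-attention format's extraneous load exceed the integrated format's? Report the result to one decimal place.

Intrinsic and germane load are equal across formats, so the difference in total load equals the difference in extraneous load.
Extraneous-load difference = 2.7 − 2.3 = 0.4.

0.4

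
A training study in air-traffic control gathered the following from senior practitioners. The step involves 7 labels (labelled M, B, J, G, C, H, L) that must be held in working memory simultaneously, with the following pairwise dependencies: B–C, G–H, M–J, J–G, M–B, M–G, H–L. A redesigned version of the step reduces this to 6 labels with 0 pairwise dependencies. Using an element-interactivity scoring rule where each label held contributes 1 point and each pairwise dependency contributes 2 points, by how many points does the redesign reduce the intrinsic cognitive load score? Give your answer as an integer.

15

Original: 7 × 1 + 7 × 2 = 7 + 14 = 21.
Redesigned: 6 × 1 + 0 × 2 = 6 + 0 = 6.
Reduction = 21 − 6 = 15.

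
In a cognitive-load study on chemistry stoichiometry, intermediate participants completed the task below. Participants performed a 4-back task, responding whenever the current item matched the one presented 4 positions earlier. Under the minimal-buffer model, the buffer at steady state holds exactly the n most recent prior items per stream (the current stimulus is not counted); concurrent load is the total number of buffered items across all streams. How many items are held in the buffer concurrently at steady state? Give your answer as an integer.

4

The buffer holds the 4 most recent prior items.
Steady-state concurrent load = 4 items.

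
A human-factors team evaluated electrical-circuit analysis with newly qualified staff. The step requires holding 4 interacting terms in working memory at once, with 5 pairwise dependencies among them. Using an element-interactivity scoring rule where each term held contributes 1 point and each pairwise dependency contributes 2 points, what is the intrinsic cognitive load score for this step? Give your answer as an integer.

Element contribution: 4 × 1 = 4.
Interaction contribution: 5 × 2 = 10.
Intrinsic load = 4 + 10 = 14.

14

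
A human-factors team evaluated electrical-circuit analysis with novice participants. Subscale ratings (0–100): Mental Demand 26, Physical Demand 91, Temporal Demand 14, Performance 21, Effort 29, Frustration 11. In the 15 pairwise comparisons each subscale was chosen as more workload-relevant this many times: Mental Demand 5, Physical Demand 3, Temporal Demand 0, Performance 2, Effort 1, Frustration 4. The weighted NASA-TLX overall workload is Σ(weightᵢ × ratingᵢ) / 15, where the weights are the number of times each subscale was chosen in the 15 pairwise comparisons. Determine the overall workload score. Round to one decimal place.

34.5

The tallies are the weights (they sum to 15).
Weighted sum = 5·26 + 3·91 + 0·14 + 2·21 + 1·29 + 4·11
            = 130 + 273 + 0 + 42 + 29 + 44 = 518.
Overall workload = 518 / 15 = 34.5333 ≈ 34.5.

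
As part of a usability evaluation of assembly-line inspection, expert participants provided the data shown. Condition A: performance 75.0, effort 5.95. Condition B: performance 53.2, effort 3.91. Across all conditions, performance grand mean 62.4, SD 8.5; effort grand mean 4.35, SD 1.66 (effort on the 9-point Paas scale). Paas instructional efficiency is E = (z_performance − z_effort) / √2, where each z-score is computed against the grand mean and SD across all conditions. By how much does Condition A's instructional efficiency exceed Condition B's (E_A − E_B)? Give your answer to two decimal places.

Condition A: z_P = (75.0 − 62.4)/8.5 = 1.4824; z_E = (5.95 − 4.35)/1.66 = 0.9639; E_A = (1.4824 − 0.9639)/√2 = 0.3666.
Condition B: z_P = (53.2 − 62.4)/8.5 = -1.0824; z_E = (3.91 − 4.35)/1.66 = -0.2651; E_B = (-1.0824 − (-0.2651))/√2 = -0.5779.
E_A − E_B = 0.3666 − (-0.5779) = 0.9445 ≈ 0.94.

0.94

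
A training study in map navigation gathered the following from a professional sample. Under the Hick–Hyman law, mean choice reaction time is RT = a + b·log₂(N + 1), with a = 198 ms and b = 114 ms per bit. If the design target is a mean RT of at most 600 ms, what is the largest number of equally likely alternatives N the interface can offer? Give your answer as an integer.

10

Set 198 + 114·log₂(N + 1) ≤ 600.
log₂(N + 1) ≤ (600 − 198) / 114 = 3.5263.
N + 1 ≤ 2^3.5263 = 11.5218.
N ≤ 10.5218, so the largest integer N is 10.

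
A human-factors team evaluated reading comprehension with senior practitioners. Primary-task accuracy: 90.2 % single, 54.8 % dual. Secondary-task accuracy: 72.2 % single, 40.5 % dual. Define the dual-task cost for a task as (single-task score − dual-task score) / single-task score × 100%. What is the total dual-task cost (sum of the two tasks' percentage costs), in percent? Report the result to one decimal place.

Primary cost = (90.2 − 54.8) / 90.2 × 100% = 39.2461%.
Secondary cost = (72.2 − 40.5) / 72.2 × 100% = 43.9058%.
Total = 39.2461% + 43.9058% = 83.1519% ≈ 83.2%.

83.2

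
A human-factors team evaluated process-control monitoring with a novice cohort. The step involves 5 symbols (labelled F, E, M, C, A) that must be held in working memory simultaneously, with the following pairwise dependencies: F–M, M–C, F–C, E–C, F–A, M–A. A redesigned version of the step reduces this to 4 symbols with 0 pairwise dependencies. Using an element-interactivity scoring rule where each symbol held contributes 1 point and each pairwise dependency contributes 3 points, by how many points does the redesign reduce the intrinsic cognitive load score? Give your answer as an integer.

Original: 5 × 1 + 6 × 3 = 5 + 18 = 23.
Redesigned: 4 × 1 + 0 × 3 = 4 + 0 = 4.
Reduction = 23 − 4 = 19.

19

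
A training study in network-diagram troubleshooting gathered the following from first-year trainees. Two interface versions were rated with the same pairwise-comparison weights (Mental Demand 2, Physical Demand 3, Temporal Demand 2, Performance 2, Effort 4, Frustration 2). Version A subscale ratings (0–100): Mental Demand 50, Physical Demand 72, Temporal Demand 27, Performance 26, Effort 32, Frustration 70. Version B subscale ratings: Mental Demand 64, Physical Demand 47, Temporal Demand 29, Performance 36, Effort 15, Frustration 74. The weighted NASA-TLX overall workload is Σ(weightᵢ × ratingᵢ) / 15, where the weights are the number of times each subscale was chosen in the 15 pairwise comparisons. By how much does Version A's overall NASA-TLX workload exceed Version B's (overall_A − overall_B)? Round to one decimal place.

5.5

Version A weighted sum = 2·50 + 3·72 + 2·27 + 2·26 + 4·32 + 2·70 = 100 + 216 + 54 + 52 + 128 + 140 = 690; overall_A = 690/15 = 46.0000.
Version B weighted sum = 2·64 + 3·47 + 2·29 + 2·36 + 4·15 + 2·74 = 128 + 141 + 58 + 72 + 60 + 148 = 607; overall_B = 607/15 = 40.4667.
Difference = 46.0000 − 40.4667 = 5.5333 ≈ 5.5.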